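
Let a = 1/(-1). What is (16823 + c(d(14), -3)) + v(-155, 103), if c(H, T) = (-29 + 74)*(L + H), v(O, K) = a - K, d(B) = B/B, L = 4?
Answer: 16944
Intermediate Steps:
d(B) = 1
a = -1
v(O, K) = -1 - K
c(H, T) = 180 + 45*H (c(H, T) = (-29 + 74)*(4 + H) = 45*(4 + H) = 180 + 45*H)
(16823 + c(d(14), -3)) + v(-155, 103) = (16823 + (180 + 45*1)) + (-1 - 1*103) = (16823 + (180 + 45)) + (-1 - 103) = (16823 + 225) - 104 = 17048 - 104 = 16944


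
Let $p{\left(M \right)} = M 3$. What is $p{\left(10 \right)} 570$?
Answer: $17100$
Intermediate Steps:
$p{\left(M \right)} = 3 M$
$p{\left(10 \right)} 570 = 3 \cdot 10 \cdot 570 = 30 \cdot 570 = 17100$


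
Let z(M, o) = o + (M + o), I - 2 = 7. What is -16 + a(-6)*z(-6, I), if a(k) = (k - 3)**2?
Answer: 956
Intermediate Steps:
I = 9 (I = 2 + 7 = 9)
z(M, o) = M + 2*o
a(k) = (-3 + k)**2
-16 + a(-6)*z(-6, I) = -16 + (-3 - 6)**2*(-6 + 2*9) = -16 + (-9)**2*(-6 + 18) = -16 + 81*12 = -16 + 972 = 956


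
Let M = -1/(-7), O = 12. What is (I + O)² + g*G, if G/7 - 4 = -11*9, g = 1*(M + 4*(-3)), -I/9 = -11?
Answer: 20206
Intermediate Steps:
I = 99 (I = -9*(-11) = 99)
M = ⅐ (M = -1*(-⅐) = ⅐ ≈ 0.14286)
g = -83/7 (g = 1*(⅐ + 4*(-3)) = 1*(⅐ - 12) = 1*(-83/7) = -83/7 ≈ -11.857)
G = -665 (G = 28 + 7*(-11*9) = 28 + 7*(-99) = 28 - 693 = -665)
(I + O)² + g*G = (99 + 12)² - 83/7*(-665) = 111² + 7885 = 12321 + 7885 = 20206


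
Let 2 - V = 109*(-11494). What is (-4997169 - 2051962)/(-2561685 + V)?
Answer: 7049131/1308837 ≈ 5.3858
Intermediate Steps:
V = 1252848 (V = 2 - 109*(-11494) = 2 - 1*(-1252846) = 2 + 1252846 = 1252848)
(-4997169 - 2051962)/(-2561685 + V) = (-4997169 - 2051962)/(-2561685 + 1252848) = -7049131/(-1308837) = -7049131*(-1/1308837) = 7049131/1308837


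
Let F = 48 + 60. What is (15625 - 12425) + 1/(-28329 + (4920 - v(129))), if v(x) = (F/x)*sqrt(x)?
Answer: 930891491573/290903595 + 4*sqrt(129)/2618132355 ≈ 3200.0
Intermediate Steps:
F = 108
v(x) = 108/sqrt(x) (v(x) = (108/x)*sqrt(x) = 108/sqrt(x))
(15625 - 12425) + 1/(-28329 + (4920 - v(129))) = (15625 - 12425) + 1/(-28329 + (4920 - 108/sqrt(129))) = 3200 + 1/(-28329 + (4920 - 108*sqrt(129)/129)) = 3200 + 1/(-28329 + (4920 - 36*sqrt(129)/43)) = 3200 + 1/(-23409 - 36*sqrt(129)/43)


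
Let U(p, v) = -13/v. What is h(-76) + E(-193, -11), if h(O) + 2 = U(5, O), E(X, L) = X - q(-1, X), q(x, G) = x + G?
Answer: -63/76 ≈ -0.82895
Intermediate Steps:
q(x, G) = G + x
E(X, L) = 1 (E(X, L) = X - (X - 1) = X - (-1 + X) = X + (1 - X) = 1)
h(O) = -2 - 13/O
h(-76) + E(-193, -11) = (-2 - 13/(-76)) + 1 = (-2 - 13*(-1/76)) + 1 = (-2 + 13/76) + 1 = -139/76 + 1 = -63/76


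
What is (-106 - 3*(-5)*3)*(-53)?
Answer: 3233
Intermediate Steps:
(-106 - 3*(-5)*3)*(-53) = (-106 + 15*3)*(-53) = (-106 + 45)*(-53) = -61*(-53) = 3233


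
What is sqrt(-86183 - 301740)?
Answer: I*sqrt(387923) ≈ 622.83*I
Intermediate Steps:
sqrt(-86183 - 301740) = sqrt(-387923) = I*sqrt(387923)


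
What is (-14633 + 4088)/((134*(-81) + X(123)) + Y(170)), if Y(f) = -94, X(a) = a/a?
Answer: 3515/3649 ≈ 0.96328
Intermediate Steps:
X(a) = 1
(-14633 + 4088)/((134*(-81) + X(123)) + Y(170)) = (-14633 + 4088)/((134*(-81) + 1) - 94) = -10545/((-10854 + 1) - 94) = -10545/(-10853 - 94) = -10545/(-10947) = -10545*(-1/10947) = 3515/3649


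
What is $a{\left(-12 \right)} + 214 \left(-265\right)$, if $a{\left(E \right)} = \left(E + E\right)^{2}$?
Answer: $-56134$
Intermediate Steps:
$a{\left(E \right)} = 4 E^{2}$ ($a{\left(E \right)} = \left(2 E\right)^{2} = 4 E^{2}$)
$a{\left(-12 \right)} + 214 \left(-265\right) = 4 \left(-12\right)^{2} + 214 \left(-265\right) = 4 \cdot 144 - 56710 = 576 - 56710 = -56134$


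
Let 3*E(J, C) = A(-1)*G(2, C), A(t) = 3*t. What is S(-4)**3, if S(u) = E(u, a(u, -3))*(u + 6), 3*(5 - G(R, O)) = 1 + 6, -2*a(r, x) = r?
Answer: -4096/27 ≈ -151.70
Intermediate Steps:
a(r, x) = -r/2
G(R, O) = 8/3 (G(R, O) = 5 - (1 + 6)/3 = 5 - 1/3*7 = 5 - 7/3 = 8/3)
E(J, C) = -8/3 (E(J, C) = ((3*(-1))*(8/3))/3 = (-3*8/3)/3 = (1/3)*(-8) = -8/3)
S(u) = -16 - 8*u/3 (S(u) = -8*(u + 6)/3 = -8*(6 + u)/3 = -16 - 8*u/3)
S(-4)**3 = (-16 - 8/3*(-4))**3 = (-16 + 32/3)**3 = (-16/3)**3 = -4096/27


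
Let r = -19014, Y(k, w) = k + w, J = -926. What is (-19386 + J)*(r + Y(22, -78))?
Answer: 387349840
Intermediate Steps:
(-19386 + J)*(r + Y(22, -78)) = (-19386 - 926)*(-19014 + (22 - 78)) = -20312*(-19014 - 56) = -20312*(-19070) = 387349840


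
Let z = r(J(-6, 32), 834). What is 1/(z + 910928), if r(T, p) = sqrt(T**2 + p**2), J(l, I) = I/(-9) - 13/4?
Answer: 1180562688/1075406706753863 - 36*sqrt(901500601)/1075406706753863 ≈ 1.0968e-6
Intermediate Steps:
J(l, I) = -13/4 - I/9 (J(l, I) = I*(-1/9) - 13*1/4 = -I/9 - 13/4 = -13/4 - I/9)
z = sqrt(901500601)/36 (z = sqrt((-13/4 - 1/9*32)**2 + 834**2) = sqrt((-13/4 - 32/9)**2 + 695556) = sqrt((-245/36)**2 + 695556) = sqrt(60025/1296 + 695556) = sqrt(901500601/1296) = sqrt(901500601)/36 ≈ 834.03)
1/(z + 910928) = 1/(sqrt(901500601)/36 + 910928) = 1/(910928 + sqrt(901500601)/36)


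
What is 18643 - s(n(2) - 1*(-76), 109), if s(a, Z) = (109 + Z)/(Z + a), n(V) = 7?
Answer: 1789619/96 ≈ 18642.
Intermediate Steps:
s(a, Z) = (109 + Z)/(Z + a)
18643 - s(n(2) - 1*(-76), 109) = 18643 - (109 + 109)/(109 + (7 - 1*(-76))) = 18643 - 218/(109 + (7 + 76)) = 18643 - 218/(109 + 83) = 18643 - 218/192 = 18643 - 1*109/96 = 18643 - 109/96 = 1789619/96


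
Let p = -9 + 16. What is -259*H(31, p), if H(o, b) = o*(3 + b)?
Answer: -80290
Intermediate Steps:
p = 7
-259*H(31, p) = -8029*(3 + 7) = -8029*10 = -259*310 = -80290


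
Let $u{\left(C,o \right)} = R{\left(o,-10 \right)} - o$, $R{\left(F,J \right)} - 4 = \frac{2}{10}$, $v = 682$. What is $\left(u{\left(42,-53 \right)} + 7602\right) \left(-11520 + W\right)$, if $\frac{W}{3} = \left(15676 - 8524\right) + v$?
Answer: $\frac{458862672}{5} \approx 9.1773 \cdot 10^{7}$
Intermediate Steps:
$R{\left(F,J \right)} = \frac{21}{5}$ ($R{\left(F,J \right)} = 4 + \frac{2}{10} = 4 + 2 \cdot \frac{1}{10} = 4 + \frac{1}{5} = \frac{21}{5}$)
$W = 23502$ ($W = 3 \left(\left(15676 - 8524\right) + 682\right) = 3 \left(7152 + 682\right) = 3 \cdot 7834 = 23502$)
$u{\left(C,o \right)} = \frac{21}{5} - o$
$\left(u{\left(42,-53 \right)} + 7602\right) \left(-11520 + W\right) = \left(\left(\frac{21}{5} - -53\right) + 7602\right) \left(-11520 + 23502\right) = \left(\left(\frac{21}{5} + 53\right) + 7602\right) 11982 = \left(\frac{286}{5} + 7602\right) 11982 = \frac{38296}{5} \cdot 11982 = \frac{458862672}{5}$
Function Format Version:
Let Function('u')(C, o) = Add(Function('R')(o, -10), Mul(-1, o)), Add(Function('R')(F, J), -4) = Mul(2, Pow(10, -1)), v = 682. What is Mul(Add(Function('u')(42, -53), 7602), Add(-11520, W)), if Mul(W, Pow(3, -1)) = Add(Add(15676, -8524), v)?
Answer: Rational(458862672, 5) ≈ 9.1773e+7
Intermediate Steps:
Function('R')(F, J) = Rational(21, 5) (Function('R')(F, J) = Add(4, Mul(2, Pow(10, -1))) = Add(4, Mul(2, Rational(1, 10))) = Add(4, Rational(1, 5)) = Rational(21, 5))
W = 23502 (W = Mul(3, Add(Add(15676, -8524), 682)) = Mul(3, Add(7152, 682)) = Mul(3, 7834) = 23502)
Function('u')(C, o) = Add(Rational(21, 5), Mul(-1, o))
Mul(Add(Function('u')(42, -53), 7602), Add(-11520, W)) = Mul(Add(Add(Rational(21, 5), Mul(-1, -53)), 7602), Add(-11520, 23502)) = Mul(Add(Add(Rational(21, 5), 53), 7602), 11982) = Mul(Add(Rational(286, 5), 7602), 11982) = Mul(Rational(38296, 5), 11982) = Rational(458862672, 5)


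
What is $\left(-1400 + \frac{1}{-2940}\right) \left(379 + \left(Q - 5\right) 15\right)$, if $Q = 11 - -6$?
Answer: $- \frac{2300844559}{2940} \approx -7.826 \cdot 10^{5}$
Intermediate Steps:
$Q = 17$ ($Q = 11 + 6 = 17$)
$\left(-1400 + \frac{1}{-2940}\right) \left(379 + \left(Q - 5\right) 15\right) = \left(-1400 + \frac{1}{-2940}\right) \left(379 + \left(17 - 5\right) 15\right) = \left(-1400 - \frac{1}{2940}\right) \left(379 + 12 \cdot 15\right) = - \frac{4116001 \left(379 + 180\right)}{2940} = \left(- \frac{4116001}{2940}\right) 559 = - \frac{2300844559}{2940}$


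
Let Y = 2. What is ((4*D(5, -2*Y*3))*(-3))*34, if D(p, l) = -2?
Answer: 816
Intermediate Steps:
((4*D(5, -2*Y*3))*(-3))*34 = ((4*(-2))*(-3))*34 = -8*(-3)*34 = 24*34 = 816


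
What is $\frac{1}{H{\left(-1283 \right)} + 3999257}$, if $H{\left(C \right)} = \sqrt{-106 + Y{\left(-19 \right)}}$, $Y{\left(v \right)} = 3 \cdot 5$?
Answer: $\frac{3999257}{15994056552140} - \frac{i \sqrt{91}}{15994056552140} \approx 2.5005 \cdot 10^{-7} - 5.9643 \cdot 10^{-13} i$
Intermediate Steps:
$Y{\left(v \right)} = 15$
$H{\left(C \right)} = i \sqrt{91}$ ($H{\left(C \right)} = \sqrt{-106 + 15} = \sqrt{-91} = i \sqrt{91}$)
$\frac{1}{H{\left(-1283 \right)} + 3999257} = \frac{1}{i \sqrt{91} + 3999257} = \frac{1}{3999257 + i \sqrt{91}}$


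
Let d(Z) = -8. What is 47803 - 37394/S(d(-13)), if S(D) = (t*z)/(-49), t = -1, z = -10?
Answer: 1155168/5 ≈ 2.3103e+5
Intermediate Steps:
S(D) = -10/49 (S(D) = -1*(-10)/(-49) = 10*(-1/49) = -10/49)
47803 - 37394/S(d(-13)) = 47803 - 37394/(-10/49) = 47803 - 37394*(-49)/10 = 47803 - 1*(-916153/5) = 47803 + 916153/5 = 1155168/5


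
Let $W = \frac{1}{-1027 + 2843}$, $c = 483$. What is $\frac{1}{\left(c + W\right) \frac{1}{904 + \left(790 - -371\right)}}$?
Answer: $\frac{3750040}{877129} \approx 4.2754$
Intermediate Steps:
$W = \frac{1}{1816} \approx 0.00055066$
$\frac{1}{\left(c + W\right) \frac{1}{904 + \left(790 - -371\right)}} = \frac{1}{\left(483 + \frac{1}{1816}\right) \frac{1}{904 + \left(790 - -371\right)}} = \frac{1}{\frac{877129}{1816} \frac{1}{904 + \left(790 + 371\right)}} = \frac{1}{\frac{877129}{1816} \frac{1}{904 + 1161}} = \frac{1}{\frac{877129}{1816} \cdot \frac{1}{2065}} = \frac{1}{\frac{877129}{3750040}} = \frac{3750040}{877129}$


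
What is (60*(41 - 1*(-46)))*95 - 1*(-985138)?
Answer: 1481038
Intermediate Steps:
(60*(41 - 1*(-46)))*95 - 1*(-985138) = (60*(41 + 46))*95 + 985138 = (60*87)*95 + 985138 = 5220*95 + 985138 = 495900 + 985138 = 1481038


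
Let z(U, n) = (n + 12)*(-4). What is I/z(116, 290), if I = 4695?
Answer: -4695/1208 ≈ -3.8866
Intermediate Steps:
z(U, n) = -48 - 4*n (z(U, n) = (12 + n)*(-4) = -48 - 4*n)
I/z(116, 290) = 4695/(-48 - 4*290) = 4695/(-48 - 1160) = 4695/(-1208) = 4695*(-1/1208) = -4695/1208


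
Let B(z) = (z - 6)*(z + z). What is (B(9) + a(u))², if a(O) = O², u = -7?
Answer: 10609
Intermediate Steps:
B(z) = 2*z*(-6 + z) (B(z) = (-6 + z)*(2*z) = 2*z*(-6 + z))
(B(9) + a(u))² = (2*9*(-6 + 9) + (-7)²)² = (2*9*3 + 49)² = (54 + 49)² = 103² = 10609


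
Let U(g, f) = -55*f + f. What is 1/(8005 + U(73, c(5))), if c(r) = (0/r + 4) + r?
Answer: 1/7519 ≈ 0.00013300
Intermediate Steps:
c(r) = 4 + r (c(r) = (0 + 4) + r = 4 + r)
U(g, f) = -54*f
1/(8005 + U(73, c(5))) = 1/(8005 - 54*(4 + 5)) = 1/(8005 - 54*9) = 1/(8005 - 486) = 1/7519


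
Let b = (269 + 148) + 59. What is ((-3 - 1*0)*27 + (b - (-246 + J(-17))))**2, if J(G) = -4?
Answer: 416025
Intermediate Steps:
b = 476 (b = 417 + 59 = 476)
((-3 - 1*0)*27 + (b - (-246 + J(-17))))**2 = ((-3 - 1*0)*27 + (476 - (-246 - 4)))**2 = ((-3 + 0)*27 + (476 - 1*(-250)))**2 = (-3*27 + (476 + 250))**2 = (-81 + 726)**2 = 645**2 = 416025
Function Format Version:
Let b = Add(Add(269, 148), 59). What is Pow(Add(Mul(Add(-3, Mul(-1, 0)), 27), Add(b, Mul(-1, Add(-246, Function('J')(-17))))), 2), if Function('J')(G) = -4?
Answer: 416025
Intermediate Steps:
b = 476 (b = Add(417, 59) = 476)
Pow(Add(Mul(Add(-3, Mul(-1, 0)), 27), Add(b, Mul(-1, Add(-246, Function('J')(-17))))), 2) = Pow(Add(Mul(Add(-3, Mul(-1, 0)), 27), Add(476, Mul(-1, Add(-246, -4)))), 2) = Pow(Add(Mul(Add(-3, 0), 27), Add(476, Mul(-1, -250))), 2) = Pow(Add(Mul(-3, 27), Add(476, 250)), 2) = Pow(Add(-81, 726), 2) = Pow(645, 2) = 416025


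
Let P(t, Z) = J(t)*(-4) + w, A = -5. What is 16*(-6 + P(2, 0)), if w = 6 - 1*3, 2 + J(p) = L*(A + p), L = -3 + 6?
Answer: 656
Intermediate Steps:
L = 3
J(p) = -17 + 3*p (J(p) = -2 + 3*(-5 + p) = -2 + (-15 + 3*p) = -17 + 3*p)
w = 3 (w = 6 - 3 = 3)
P(t, Z) = 71 - 12*t (P(t, Z) = (-17 + 3*t)*(-4) + 3 = (68 - 12*t) + 3 = 71 - 12*t)
16*(-6 + P(2, 0)) = 16*(-6 + (71 - 12*2)) = 16*(-6 + (71 - 24)) = 16*(-6 + 47) = 16*41 = 656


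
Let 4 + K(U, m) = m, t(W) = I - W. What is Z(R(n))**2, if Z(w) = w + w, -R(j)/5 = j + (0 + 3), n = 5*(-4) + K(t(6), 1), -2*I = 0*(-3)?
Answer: 40000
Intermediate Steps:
I = 0 (I = -0*(-3) = -1/2*0 = 0)
t(W) = -W (t(W) = 0 - W = -W)
K(U, m) = -4 + m
n = -23 (n = 5*(-4) + (-4 + 1) = -20 - 3 = -23)
R(j) = -15 - 5*j (R(j) = -5*(j + (0 + 3)) = -5*(j + 3) = -5*(3 + j) = -15 - 5*j)
Z(w) = 2*w
Z(R(n))**2 = (2*(-15 - 5*(-23)))**2 = (2*(-15 + 115))**2 = (2*100)**2 = 200**2 = 40000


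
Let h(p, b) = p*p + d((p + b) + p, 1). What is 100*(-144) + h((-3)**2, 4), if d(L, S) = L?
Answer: -14297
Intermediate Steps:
h(p, b) = b + p**2 + 2*p (h(p, b) = p*p + ((p + b) + p) = p**2 + ((b + p) + p) = p**2 + (b + 2*p) = b + p**2 + 2*p)
100*(-144) + h((-3)**2, 4) = 100*(-144) + (4 + ((-3)**2)**2 + 2*(-3)**2) = -14400 + (4 + 9**2 + 2*9) = -14400 + (4 + 81 + 18) = -14400 + 103 = -14297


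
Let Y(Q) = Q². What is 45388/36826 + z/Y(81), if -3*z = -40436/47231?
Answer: 21098171108530/17117604444249 ≈ 1.2325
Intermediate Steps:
z = 40436/141693 (z = -(-40436)/(3*47231) = -⅓*(-40436/47231) = 40436/141693 ≈ 0.28538)
45388/36826 + z/Y(81) = 45388/36826 + 40436/(141693*(81²)) = 45388*(1/36826) + (40436/141693)/6561 = 22694/18413 + (40436/141693)*(1/6561) = 22694/18413 + 40436/929647773 = 21098171108530/17117604444249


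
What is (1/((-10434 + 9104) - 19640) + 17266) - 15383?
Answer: 39486509/20970 ≈ 1883.0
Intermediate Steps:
(1/((-10434 + 9104) - 19640) + 17266) - 15383 = (1/(-1330 - 19640) + 17266) - 15383 = (1/(-20970) + 17266) - 15383 = (-1/20970 + 17266) - 15383 = 362068019/20970 - 15383 = 39486509/20970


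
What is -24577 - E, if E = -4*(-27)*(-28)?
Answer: -21553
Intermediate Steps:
E = -3024 (E = 108*(-28) = -3024)
-24577 - E = -24577 - 1*(-3024) = -24577 + 3024 = -21553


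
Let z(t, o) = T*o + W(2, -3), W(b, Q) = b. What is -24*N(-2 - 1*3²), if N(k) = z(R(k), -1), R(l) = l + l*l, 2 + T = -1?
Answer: -120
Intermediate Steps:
T = -3 (T = -2 - 1 = -3)
R(l) = l + l²
z(t, o) = 2 - 3*o (z(t, o) = -3*o + 2 = 2 - 3*o)
N(k) = 5 (N(k) = 2 - 3*(-1) = 2 + 3 = 5)
-24*N(-2 - 1*3²) = -24*5 = -120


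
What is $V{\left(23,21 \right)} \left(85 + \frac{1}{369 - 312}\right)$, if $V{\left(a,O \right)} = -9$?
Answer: $- \frac{14538}{19} \approx -765.16$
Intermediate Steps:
$V{\left(23,21 \right)} \left(85 + \frac{1}{369 - 312}\right) = - 9 \left(85 + \frac{1}{369 - 312}\right) = - 9 \left(85 + \frac{1}{57}\right) = \left(-9\right) \frac{4846}{57} = - \frac{14538}{19}$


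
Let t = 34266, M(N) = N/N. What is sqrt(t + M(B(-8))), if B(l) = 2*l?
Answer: sqrt(34267) ≈ 185.11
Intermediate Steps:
M(N) = 1
sqrt(t + M(B(-8))) = sqrt(34266 + 1) = sqrt(34267)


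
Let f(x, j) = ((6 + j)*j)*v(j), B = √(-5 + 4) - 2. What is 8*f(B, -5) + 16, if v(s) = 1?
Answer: -24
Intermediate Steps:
B = -2 + I (B = √(-1) - 2 = I - 2 = -2 + I ≈ -2.0 + 1.0*I)
f(x, j) = j*(6 + j) (f(x, j) = ((6 + j)*j)*1 = (j*(6 + j))*1 = j*(6 + j))
8*f(B, -5) + 16 = 8*(-5*(6 - 5)) + 16 = 8*(-5*1) + 16 = 8*(-5) + 16 = -40 + 16 = -24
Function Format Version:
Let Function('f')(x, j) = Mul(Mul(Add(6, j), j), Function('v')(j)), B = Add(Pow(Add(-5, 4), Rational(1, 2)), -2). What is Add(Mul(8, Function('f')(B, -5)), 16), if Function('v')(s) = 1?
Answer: -24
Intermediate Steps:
B = Add(-2, I) (B = Add(Pow(-1, Rational(1, 2)), -2) = Add(I, -2) = Add(-2, I) ≈ Add(-2.0000, Mul(1.0000, I)))
Function('f')(x, j) = Mul(j, Add(6, j)) (Function('f')(x, j) = Mul(Mul(Add(6, j), j), 1) = Mul(Mul(j, Add(6, j)), 1) = Mul(j, Add(6, j)))
Add(Mul(8, Function('f')(B, -5)), 16) = Add(Mul(8, Mul(-5, Add(6, -5))), 16) = Add(Mul(8, Mul(-5, 1)), 16) = Add(Mul(8, -5), 16) = Add(-40, 16) = -24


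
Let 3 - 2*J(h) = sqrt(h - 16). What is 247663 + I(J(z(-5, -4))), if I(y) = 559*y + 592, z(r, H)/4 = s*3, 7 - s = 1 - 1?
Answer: 498187/2 - 559*sqrt(17) ≈ 2.4679e+5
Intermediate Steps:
s = 7 (s = 7 - (1 - 1) = 7 - 1*0 = 7 + 0 = 7)
z(r, H) = 84 (z(r, H) = 4*(7*3) = 4*21 = 84)
J(h) = 3/2 - sqrt(-16 + h)/2 (J(h) = 3/2 - sqrt(h - 16)/2 = 3/2 - sqrt(-16 + h)/2)
I(y) = 592 + 559*y
247663 + I(J(z(-5, -4))) = 247663 + (592 + 559*(3/2 - sqrt(-16 + 84)/2)) = 247663 + (592 + 559*(3/2 - sqrt(17))) = 247663 + (592 + (1677/2 - 559*sqrt(17))) = 247663 + (2861/2 - 559*sqrt(17)) = 498187/2 - 559*sqrt(17)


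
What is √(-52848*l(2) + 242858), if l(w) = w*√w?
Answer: √(242858 - 105696*√2) ≈ 305.58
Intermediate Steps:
l(w) = w^(3/2)
√(-52848*l(2) + 242858) = √(-105696*√2 + 242858) = √(242858 - 105696*√2)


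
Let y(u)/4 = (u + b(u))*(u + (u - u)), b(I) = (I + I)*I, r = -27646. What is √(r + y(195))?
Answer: √59443454 ≈ 7710.0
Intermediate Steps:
b(I) = 2*I² (b(I) = (2*I)*I = 2*I²)
y(u) = 4*u*(u + 2*u²) (y(u) = 4*((u + 2*u²)*(u + (u - u))) = 4*((u + 2*u²)*(u + 0)) = 4*((u + 2*u²)*u) = 4*(u*(u + 2*u²)) = 4*u*(u + 2*u²))
√(r + y(195)) = √(-27646 + 195²*(4 + 8*195)) = √(-27646 + 38025*(4 + 1560)) = √(-27646 + 38025*1564) = √(-27646 + 59471100) = √59443454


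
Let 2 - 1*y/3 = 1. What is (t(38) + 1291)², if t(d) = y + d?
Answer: 1774224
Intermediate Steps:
y = 3 (y = 6 - 3*1 = 6 - 3 = 3)
t(d) = 3 + d
(t(38) + 1291)² = ((3 + 38) + 1291)² = (41 + 1291)² = 1332² = 1774224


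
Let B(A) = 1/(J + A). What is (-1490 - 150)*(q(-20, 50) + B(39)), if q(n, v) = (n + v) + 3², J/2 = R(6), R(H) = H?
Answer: -3263600/51 ≈ -63992.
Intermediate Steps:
J = 12 (J = 2*6 = 12)
q(n, v) = 9 + n + v (q(n, v) = (n + v) + 9 = 9 + n + v)
B(A) = 1/(12 + A)
(-1490 - 150)*(q(-20, 50) + B(39)) = (-1490 - 150)*((9 - 20 + 50) + 1/(12 + 39)) = -1640*(39 + 1/51) = -1640*1990/51 = -3263600/51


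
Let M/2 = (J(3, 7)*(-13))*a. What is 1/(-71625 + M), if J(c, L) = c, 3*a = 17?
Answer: -1/72067 ≈ -1.3876e-5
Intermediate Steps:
a = 17/3 (a = (⅓)*17 = 17/3 ≈ 5.6667)
M = -442 (M = 2*((3*(-13))*(17/3)) = 2*(-39*17/3) = 2*(-221) = -442)
1/(-71625 + M) = 1/(-71625 - 442) = 1/(-72067) = -1/72067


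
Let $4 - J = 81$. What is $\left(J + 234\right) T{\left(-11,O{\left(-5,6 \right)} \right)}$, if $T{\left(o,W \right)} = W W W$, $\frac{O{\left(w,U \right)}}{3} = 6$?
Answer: $915624$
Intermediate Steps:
$J = -77$ ($J = 4 - 81 = -77$)
$O{\left(w,U \right)} = 18$ ($O{\left(w,U \right)} = 3 \cdot 6 = 18$)
$T{\left(o,W \right)} = W^{3}$ ($T{\left(o,W \right)} = W^{2} W = W^{3}$)
$\left(J + 234\right) T{\left(-11,O{\left(-5,6 \right)} \right)} = \left(-77 + 234\right) 18^{3} = 157 \cdot 5832 = 915624$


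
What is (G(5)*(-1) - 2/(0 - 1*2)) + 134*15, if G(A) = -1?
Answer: 2012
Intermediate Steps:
(G(5)*(-1) - 2/(0 - 1*2)) + 134*15 = (-1*(-1) - 2/(0 - 1*2)) + 134*15 = (1 - 2/(0 - 2)) + 2010 = (1 - 2/(-2)) + 2010 = (1 - 2*(-½)) + 2010 = (1 + 1) + 2010 = 2 + 2010 = 2012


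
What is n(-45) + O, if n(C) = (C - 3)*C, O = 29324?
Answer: 31484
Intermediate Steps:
n(C) = C*(-3 + C) (n(C) = (-3 + C)*C = C*(-3 + C))
n(-45) + O = -45*(-3 - 45) + 29324 = -45*(-48) + 29324 = 2160 + 29324 = 31484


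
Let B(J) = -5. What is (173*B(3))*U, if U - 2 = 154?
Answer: -134940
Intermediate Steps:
U = 156 (U = 2 + 154 = 156)
(173*B(3))*U = (173*(-5))*156 = -865*156 = -134940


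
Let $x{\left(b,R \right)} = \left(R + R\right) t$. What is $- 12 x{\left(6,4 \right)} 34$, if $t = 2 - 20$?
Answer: $58752$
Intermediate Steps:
$t = -18$ ($t = 2 - 20 = -18$)
$x{\left(b,R \right)} = - 36 R$ ($x{\left(b,R \right)} = \left(R + R\right) \left(-18\right) = 2 R \left(-18\right) = - 36 R$)
$- 12 x{\left(6,4 \right)} 34 = - 12 \left(\left(-36\right) 4\right) 34 = \left(-12\right) \left(-144\right) 34 = 1728 \cdot 34 = 58752$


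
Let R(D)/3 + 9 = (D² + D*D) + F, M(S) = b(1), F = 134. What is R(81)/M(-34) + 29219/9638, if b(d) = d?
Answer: 6279557/158 ≈ 39744.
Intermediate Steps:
M(S) = 1
R(D) = 375 + 6*D² (R(D) = -27 + 3*((D² + D*D) + 134) = -27 + 3*((D² + D²) + 134) = -27 + 3*(2*D² + 134) = -27 + 3*(134 + 2*D²) = -27 + (402 + 6*D²) = 375 + 6*D²)
R(81)/M(-34) + 29219/9638 = (375 + 6*81²)/1 + 29219/9638 = (375 + 6*6561)*1 + 29219*(1/9638) = (375 + 39366)*1 + 479/158 = 39741*1 + 479/158 = 39741 + 479/158 = 6279557/158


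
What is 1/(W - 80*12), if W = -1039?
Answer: -1/1999 ≈ -0.00050025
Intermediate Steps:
1/(W - 80*12) = 1/(-1039 - 80*12) = 1/(-1039 - 960) = 1/(-1999) = -1/1999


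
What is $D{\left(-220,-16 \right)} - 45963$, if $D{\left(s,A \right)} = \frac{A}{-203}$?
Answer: $- \frac{9330473}{203} \approx -45963.0$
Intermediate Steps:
$D{\left(s,A \right)} = - \frac{A}{203}$ ($D{\left(s,A \right)} = A \left(- \frac{1}{203}\right) = - \frac{A}{203}$)
$D{\left(-220,-16 \right)} - 45963 = \left(- \frac{1}{203}\right) \left(-16\right) - 45963 = \frac{16}{203} - 45963 = - \frac{9330473}{203}$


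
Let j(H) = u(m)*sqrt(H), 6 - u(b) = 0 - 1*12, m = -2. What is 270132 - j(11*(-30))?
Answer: 270132 - 18*I*sqrt(330) ≈ 2.7013e+5 - 326.99*I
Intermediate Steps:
u(b) = 18 (u(b) = 6 - (0 - 1*12) = 6 - (0 - 12) = 6 - 1*(-12) = 6 + 12 = 18)
j(H) = 18*sqrt(H)
270132 - j(11*(-30)) = 270132 - 18*sqrt(11*(-30)) = 270132 - 18*sqrt(-330) = 270132 - 18*I*sqrt(330)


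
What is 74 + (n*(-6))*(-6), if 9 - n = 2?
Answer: 326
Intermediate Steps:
n = 7 (n = 9 - 1*2 = 9 - 2 = 7)
74 + (n*(-6))*(-6) = 74 + (7*(-6))*(-6) = 74 - 42*(-6) = 74 + 252 = 326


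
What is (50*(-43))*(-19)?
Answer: 40850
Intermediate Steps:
(50*(-43))*(-19) = -2150*(-19) = 40850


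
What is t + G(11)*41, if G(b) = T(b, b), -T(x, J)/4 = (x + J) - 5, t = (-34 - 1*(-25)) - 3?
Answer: -2800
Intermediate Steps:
t = -12 (t = (-34 + 25) - 3 = -9 - 3 = -12)
T(x, J) = 20 - 4*J - 4*x (T(x, J) = -4*((x + J) - 5) = -4*((J + x) - 5) = -4*(-5 + J + x) = 20 - 4*J - 4*x)
G(b) = 20 - 8*b (G(b) = 20 - 4*b - 4*b = 20 - 8*b)
t + G(11)*41 = -12 + (20 - 8*11)*41 = -12 + (20 - 88)*41 = -12 - 68*41 = -12 - 2788 = -2800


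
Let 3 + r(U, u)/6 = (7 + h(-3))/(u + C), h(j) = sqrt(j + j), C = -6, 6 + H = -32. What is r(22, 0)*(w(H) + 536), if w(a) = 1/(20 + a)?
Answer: -241175/18 - 9647*I*sqrt(6)/18 ≈ -13399.0 - 1312.8*I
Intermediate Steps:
H = -38 (H = -6 - 32 = -38)
h(j) = sqrt(2)*sqrt(j) (h(j) = sqrt(2*j) = sqrt(2)*sqrt(j))
r(U, u) = -18 + 6*(7 + I*sqrt(6))/(-6 + u) (r(U, u) = -18 + 6*((7 + sqrt(2)*sqrt(-3))/(u - 6)) = -18 + 6*((7 + sqrt(2)*(I*sqrt(3)))/(-6 + u)) = -18 + 6*((7 + I*sqrt(6))/(-6 + u)) = -18 + 6*(7 + I*sqrt(6))/(-6 + u))
r(22, 0)*(w(H) + 536) = (6*(25 - 3*0 + I*sqrt(6))/(-6 + 0))*(1/(20 - 38) + 536) = (6*(25 + 0 + I*sqrt(6))/(-6))*(1/(-18) + 536) = (6*(-1/6)*(25 + I*sqrt(6)))*(-1/18 + 536) = (-25 - I*sqrt(6))*(9647/18) = -241175/18 - 9647*I*sqrt(6)/18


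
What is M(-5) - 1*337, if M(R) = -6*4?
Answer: -361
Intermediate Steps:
M(R) = -24
M(-5) - 1*337 = -24 - 1*337 = -24 - 337 = -361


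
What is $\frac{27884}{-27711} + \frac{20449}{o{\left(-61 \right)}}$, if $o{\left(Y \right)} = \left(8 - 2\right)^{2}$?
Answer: $\frac{62850935}{110844} \approx 567.02$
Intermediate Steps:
$o{\left(Y \right)} = 36$ ($o{\left(Y \right)} = 6^{2} = 36$)
$\frac{27884}{-27711} + \frac{20449}{o{\left(-61 \right)}} = \frac{27884}{-27711} + \frac{20449}{36} = 27884 \left(- \frac{1}{27711}\right) + 20449 \cdot \frac{1}{36} = - \frac{27884}{27711} + \frac{20449}{36} = \frac{62850935}{110844}$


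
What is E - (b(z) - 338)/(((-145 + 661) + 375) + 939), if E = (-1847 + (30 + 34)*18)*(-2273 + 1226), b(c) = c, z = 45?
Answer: 1331627243/1830 ≈ 7.2767e+5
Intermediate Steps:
E = 727665 (E = (-1847 + 64*18)*(-1047) = (-1847 + 1152)*(-1047) = -695*(-1047) = 727665)
E - (b(z) - 338)/(((-145 + 661) + 375) + 939) = 727665 - (45 - 338)/(((-145 + 661) + 375) + 939) = 727665 - (-293)/((516 + 375) + 939) = 727665 - (-293)/(891 + 939) = 727665 - (-293)/1830 = 727665 - 1*(-293/1830) = 727665 + 293/1830 = 1331627243/1830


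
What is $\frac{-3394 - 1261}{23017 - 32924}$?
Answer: $\frac{4655}{9907} \approx 0.46987$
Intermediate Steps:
$\frac{-3394 - 1261}{23017 - 32924} = - \frac{4655}{23017 - 32924} = - \frac{4655}{-9907} = \left(-4655\right) \left(- \frac{1}{9907}\right) = \frac{4655}{9907}$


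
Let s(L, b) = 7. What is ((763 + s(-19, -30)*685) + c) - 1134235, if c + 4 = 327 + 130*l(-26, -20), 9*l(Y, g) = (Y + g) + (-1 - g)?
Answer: -1128744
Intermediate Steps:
l(Y, g) = -1/9 + Y/9 (l(Y, g) = ((Y + g) + (-1 - g))/9 = (-1 + Y)/9 = -1/9 + Y/9)
c = -67 (c = -4 + (327 + 130*(-1/9 + (1/9)*(-26))) = -4 + (327 + 130*(-1/9 - 26/9)) = -4 + (327 + 130*(-3)) = -4 + (327 - 390) = -4 - 63 = -67)
((763 + s(-19, -30)*685) + c) - 1134235 = ((763 + 7*685) - 67) - 1134235 = ((763 + 4795) - 67) - 1134235 = (5558 - 67) - 1134235 = 5491 - 1134235 = -1128744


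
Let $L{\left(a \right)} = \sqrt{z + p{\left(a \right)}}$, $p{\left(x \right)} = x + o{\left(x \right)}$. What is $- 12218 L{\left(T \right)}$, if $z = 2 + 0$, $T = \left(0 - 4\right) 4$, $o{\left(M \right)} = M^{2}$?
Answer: $- 134398 \sqrt{2} \approx -1.9007 \cdot 10^{5}$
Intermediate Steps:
$p{\left(x \right)} = x + x^{2}$
$T = -16$ ($T = \left(-4\right) 4 = -16$)
$z = 2$
$L{\left(a \right)} = \sqrt{2 + a \left(1 + a\right)}$
$- 12218 L{\left(T \right)} = - 12218 \sqrt{2 - 16 + \left(-16\right)^{2}} = - 12218 \sqrt{2 - 16 + 256} = - 12218 \sqrt{242} = - 12218 \cdot 11 \sqrt{2} = - 134398 \sqrt{2}$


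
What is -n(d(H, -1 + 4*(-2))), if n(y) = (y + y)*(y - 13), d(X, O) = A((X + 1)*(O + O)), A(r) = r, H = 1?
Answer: -3528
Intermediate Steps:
d(X, O) = 2*O*(1 + X) (d(X, O) = (X + 1)*(O + O) = (1 + X)*(2*O) = 2*O*(1 + X))
n(y) = 2*y*(-13 + y) (n(y) = (2*y)*(-13 + y) = 2*y*(-13 + y))
-n(d(H, -1 + 4*(-2))) = -2*2*(-1 + 4*(-2))*(1 + 1)*(-13 + 2*(-1 + 4*(-2))*(1 + 1)) = -2*2*(-1 - 8)*2*(-13 + 2*(-1 - 8)*2) = -2*2*(-9)*2*(-13 + 2*(-9)*2) = -2*(-36)*(-13 - 36) = -2*(-36)*(-49) = -1*3528 = -3528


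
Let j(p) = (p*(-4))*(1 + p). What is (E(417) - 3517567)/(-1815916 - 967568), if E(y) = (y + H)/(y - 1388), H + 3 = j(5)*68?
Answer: 3415549811/2702762964 ≈ 1.2637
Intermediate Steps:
j(p) = -4*p*(1 + p) (j(p) = (-4*p)*(1 + p) = -4*p*(1 + p))
H = -8163 (H = -3 - 4*5*(1 + 5)*68 = -3 - 4*5*6*68 = -3 - 120*68 = -3 - 8160 = -8163)
E(y) = (-8163 + y)/(-1388 + y) (E(y) = (y - 8163)/(y - 1388) = (-8163 + y)/(-1388 + y))
(E(417) - 3517567)/(-1815916 - 967568) = ((-8163 + 417)/(-1388 + 417) - 3517567)/(-1815916 - 967568) = (-7746/(-971) - 3517567)/(-2783484) = (-1/971*(-7746) - 3517567)*(-1/2783484) = (7746/971 - 3517567)*(-1/2783484) = -3415549811/971*(-1/2783484) = 3415549811/2702762964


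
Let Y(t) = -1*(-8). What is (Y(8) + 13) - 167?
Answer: -146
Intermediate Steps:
Y(t) = 8
(Y(8) + 13) - 167 = (8 + 13) - 167 = 21 - 167 = -146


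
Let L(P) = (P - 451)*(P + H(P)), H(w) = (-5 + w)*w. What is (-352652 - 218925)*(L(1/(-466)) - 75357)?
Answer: 4358915173011710879/101194696 ≈ 4.3075e+10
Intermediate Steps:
H(w) = w*(-5 + w)
L(P) = (-451 + P)*(P + P*(-5 + P)) (L(P) = (P - 451)*(P + P*(-5 + P)) = (-451 + P)*(P + P*(-5 + P)))
(-352652 - 218925)*(L(1/(-466)) - 75357) = (-352652 - 218925)*((1804 + (1/(-466))**2 - 455/(-466))/(-466) - 75357) = -571577*(-(1804 + (-1/466)**2 - 455*(-1/466))/466 - 75357) = -571577*(-(1804 + 1/217156 + 455/466)/466 - 75357) = -571577*(-1/466*391961455/217156 - 75357) = -571577*(-391961455/101194696 - 75357) = -571577*(-7626120667927/101194696) = 4358915173011710879/101194696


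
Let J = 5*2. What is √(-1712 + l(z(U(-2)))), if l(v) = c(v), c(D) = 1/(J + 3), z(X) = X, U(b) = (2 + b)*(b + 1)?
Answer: I*√289315/13 ≈ 41.375*I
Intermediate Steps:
J = 10
U(b) = (1 + b)*(2 + b) (U(b) = (2 + b)*(1 + b) = (1 + b)*(2 + b))
c(D) = 1/13 (c(D) = 1/(10 + 3) = 1/13)
l(v) = 1/13
√(-1712 + l(z(U(-2)))) = √(-1712 + 1/13) = √(-22255/13) = I*√289315/13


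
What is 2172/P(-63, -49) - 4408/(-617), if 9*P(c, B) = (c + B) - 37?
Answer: -11404324/91933 ≈ -124.05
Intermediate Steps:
P(c, B) = -37/9 + B/9 + c/9 (P(c, B) = ((c + B) - 37)/9 = ((B + c) - 37)/9 = (-37 + B + c)/9 = -37/9 + B/9 + c/9)
2172/P(-63, -49) - 4408/(-617) = 2172/(-37/9 + (⅑)*(-49) + (⅑)*(-63)) - 4408/(-617) = 2172/(-37/9 - 49/9 - 7) - 4408*(-1/617) = 2172/(-149/9) + 4408/617 = 2172*(-9/149) + 4408/617 = -19548/149 + 4408/617 = -11404324/91933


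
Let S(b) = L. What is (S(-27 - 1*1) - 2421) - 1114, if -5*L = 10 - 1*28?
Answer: -17657/5 ≈ -3531.4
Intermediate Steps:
L = 18/5 (L = -(10 - 1*28)/5 = -(10 - 28)/5 = -⅕*(-18) = 18/5 ≈ 3.6000)
S(b) = 18/5
(S(-27 - 1*1) - 2421) - 1114 = (18/5 - 2421) - 1114 = -12087/5 - 1114 = -17657/5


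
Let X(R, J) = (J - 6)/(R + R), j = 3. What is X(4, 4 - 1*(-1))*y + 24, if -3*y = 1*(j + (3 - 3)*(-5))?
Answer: 193/8 ≈ 24.125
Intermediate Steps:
X(R, J) = (-6 + J)/(2*R) (X(R, J) = (-6 + J)/((2*R)) = (-6 + J)*(1/(2*R)) = (-6 + J)/(2*R))
y = -1 (y = -(3 + (3 - 3)*(-5))/3 = -(3 + 0*(-5))/3 = -(3 + 0)/3 = -3/3 = -⅓*3 = -1)
X(4, 4 - 1*(-1))*y + 24 = ((½)*(-6 + (4 - 1*(-1)))/4)*(-1) + 24 = ((½)*(¼)*(-6 + (4 + 1)))*(-1) + 24 = ((½)*(¼)*(-6 + 5))*(-1) + 24 = ((½)*(¼)*(-1))*(-1) + 24 = -⅛*(-1) + 24 = ⅛ + 24 = 193/8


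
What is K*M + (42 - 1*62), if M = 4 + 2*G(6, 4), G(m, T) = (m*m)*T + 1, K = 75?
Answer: 22030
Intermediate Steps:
G(m, T) = 1 + T*m**2 (G(m, T) = m**2*T + 1 = T*m**2 + 1 = 1 + T*m**2)
M = 294 (M = 4 + 2*(1 + 4*6**2) = 4 + 2*(1 + 4*36) = 4 + 2*(1 + 144) = 4 + 2*145 = 4 + 290 = 294)
K*M + (42 - 1*62) = 75*294 + (42 - 1*62) = 22050 + (42 - 62) = 22050 - 20 = 22030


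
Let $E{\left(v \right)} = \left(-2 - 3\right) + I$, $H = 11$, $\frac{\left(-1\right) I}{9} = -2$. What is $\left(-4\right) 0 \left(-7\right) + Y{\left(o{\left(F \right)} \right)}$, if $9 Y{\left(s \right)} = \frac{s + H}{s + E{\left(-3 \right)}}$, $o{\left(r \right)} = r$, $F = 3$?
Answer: $\frac{7}{72} \approx 0.097222$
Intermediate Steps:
$I = 18$ ($I = \left(-9\right) \left(-2\right) = 18$)
$E{\left(v \right)} = 13$ ($E{\left(v \right)} = \left(-2 - 3\right) + 18 = -5 + 18 = 13$)
$Y{\left(s \right)} = \frac{11 + s}{9 \left(13 + s\right)}$ ($Y{\left(s \right)} = \frac{\left(s + 11\right) \frac{1}{s + 13}}{9} = \frac{\left(11 + s\right) \frac{1}{13 + s}}{9} = \frac{\frac{1}{13 + s} \left(11 + s\right)}{9} = \frac{11 + s}{9 \left(13 + s\right)}$)
$\left(-4\right) 0 \left(-7\right) + Y{\left(o{\left(F \right)} \right)} = \left(-4\right) 0 \left(-7\right) + \frac{11 + 3}{9 \left(13 + 3\right)} = 0 \left(-7\right) + \frac{1}{9} \cdot \frac{1}{16} \cdot 14 = 0 + \frac{1}{9} \cdot \frac{1}{16} \cdot 14 = 0 + \frac{7}{72} = \frac{7}{72}$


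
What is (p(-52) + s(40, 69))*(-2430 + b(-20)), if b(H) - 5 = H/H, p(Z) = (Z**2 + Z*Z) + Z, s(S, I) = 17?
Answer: -13024152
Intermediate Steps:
p(Z) = Z + 2*Z**2 (p(Z) = (Z**2 + Z**2) + Z = 2*Z**2 + Z = Z + 2*Z**2)
b(H) = 6 (b(H) = 5 + H/H = 5 + 1 = 6)
(p(-52) + s(40, 69))*(-2430 + b(-20)) = (-52*(1 + 2*(-52)) + 17)*(-2430 + 6) = (-52*(1 - 104) + 17)*(-2424) = (-52*(-103) + 17)*(-2424) = (5356 + 17)*(-2424) = 5373*(-2424) = -13024152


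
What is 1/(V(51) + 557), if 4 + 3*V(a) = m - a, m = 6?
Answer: 3/1622 ≈ 0.0018496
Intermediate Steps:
V(a) = ⅔ - a/3 (V(a) = -4/3 + (6 - a)/3 = -4/3 + (2 - a/3) = ⅔ - a/3)
1/(V(51) + 557) = 1/((⅔ - ⅓*51) + 557) = 1/((⅔ - 17) + 557) = 1/(-49/3 + 557) = 1/(1622/3) = 3/1622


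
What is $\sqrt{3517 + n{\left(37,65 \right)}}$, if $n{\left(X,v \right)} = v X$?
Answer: $3 \sqrt{658} \approx 76.955$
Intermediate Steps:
$n{\left(X,v \right)} = X v$
$\sqrt{3517 + n{\left(37,65 \right)}} = \sqrt{3517 + 37 \cdot 65} = \sqrt{3517 + 2405} = \sqrt{5922} = 3 \sqrt{658}$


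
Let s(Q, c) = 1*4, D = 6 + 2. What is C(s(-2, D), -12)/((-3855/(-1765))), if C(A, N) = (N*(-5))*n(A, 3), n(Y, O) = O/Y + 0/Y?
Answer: 5295/257 ≈ 20.603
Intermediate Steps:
D = 8
s(Q, c) = 4
n(Y, O) = O/Y (n(Y, O) = O/Y + 0 = O/Y)
C(A, N) = -15*N/A (C(A, N) = (N*(-5))*(3/A) = (-5*N)*(3/A) = -15*N/A)
C(s(-2, D), -12)/((-3855/(-1765))) = (-15*(-12)/4)/((-3855/(-1765))) = (-15*(-12)*1/4)/((-3855*(-1/1765))) = 45/(771/353) = 45*(353/771) = 5295/257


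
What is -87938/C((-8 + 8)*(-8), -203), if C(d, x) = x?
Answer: 87938/203 ≈ 433.19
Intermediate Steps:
-87938/C((-8 + 8)*(-8), -203) = -87938/(-203) = -87938*(-1/203) = 87938/203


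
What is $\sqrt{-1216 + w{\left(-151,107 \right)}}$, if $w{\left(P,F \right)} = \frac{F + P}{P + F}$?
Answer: $9 i \sqrt{15} \approx 34.857 i$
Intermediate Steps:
$w{\left(P,F \right)} = 1$ ($w{\left(P,F \right)} = \frac{F + P}{F + P} = 1$)
$\sqrt{-1216 + w{\left(-151,107 \right)}} = \sqrt{-1216 + 1} = \sqrt{-1215} = 9 i \sqrt{15}$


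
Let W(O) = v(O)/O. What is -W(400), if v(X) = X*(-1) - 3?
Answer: 403/400 ≈ 1.0075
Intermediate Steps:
v(X) = -3 - X (v(X) = -X - 3 = -3 - X)
W(O) = (-3 - O)/O
-W(400) = -(-3 - 1*400)/400 = -(-3 - 400)/400 = -(-403)/400 = -1*(-403/400) = 403/400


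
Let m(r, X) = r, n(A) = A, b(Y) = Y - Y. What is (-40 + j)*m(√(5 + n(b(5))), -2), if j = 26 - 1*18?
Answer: -32*√5 ≈ -71.554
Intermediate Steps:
b(Y) = 0
j = 8 (j = 26 - 18 = 8)
(-40 + j)*m(√(5 + n(b(5))), -2) = (-40 + 8)*√(5 + 0) = -32*√5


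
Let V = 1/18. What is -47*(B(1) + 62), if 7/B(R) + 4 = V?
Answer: -200972/71 ≈ -2830.6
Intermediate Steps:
V = 1/18 ≈ 0.055556
B(R) = -126/71 (B(R) = 7/(-4 + 1/18) = 7/(-71/18) = 7*(-18/71) = -126/71)
-47*(B(1) + 62) = -47*(-126/71 + 62) = -47*4276/71 = -200972/71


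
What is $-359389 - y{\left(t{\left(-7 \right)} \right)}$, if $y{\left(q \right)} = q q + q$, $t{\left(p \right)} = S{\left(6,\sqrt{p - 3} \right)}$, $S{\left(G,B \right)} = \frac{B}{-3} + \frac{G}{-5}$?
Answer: $- \frac{80862329}{225} - \frac{7 i \sqrt{10}}{15} \approx -3.5939 \cdot 10^{5} - 1.4757 i$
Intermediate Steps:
$S{\left(G,B \right)} = - \frac{B}{3} - \frac{G}{5}$ ($S{\left(G,B \right)} = B \left(- \frac{1}{3}\right) + G \left(- \frac{1}{5}\right) = - \frac{B}{3} - \frac{G}{5}$)
$t{\left(p \right)} = - \frac{6}{5} - \frac{\sqrt{-3 + p}}{3}$ ($t{\left(p \right)} = - \frac{\sqrt{p - 3}}{3} - \frac{6}{5} = - \frac{\sqrt{-3 + p}}{3} - \frac{6}{5} = - \frac{6}{5} - \frac{\sqrt{-3 + p}}{3}$)
$y{\left(q \right)} = q + q^{2}$ ($y{\left(q \right)} = q^{2} + q = q + q^{2}$)
$-359389 - y{\left(t{\left(-7 \right)} \right)} = -359389 - \left(- \frac{6}{5} - \frac{\sqrt{-3 - 7}}{3}\right) \left(1 - \left(\frac{6}{5} + \frac{\sqrt{-3 - 7}}{3}\right)\right) = -359389 - \left(- \frac{6}{5} - \frac{\sqrt{-10}}{3}\right) \left(1 - \left(\frac{6}{5} + \frac{\sqrt{-10}}{3}\right)\right) = -359389 - \left(- \frac{6}{5} - \frac{i \sqrt{10}}{3}\right) \left(1 - \left(\frac{6}{5} + \frac{i \sqrt{10}}{3}\right)\right) = -359389 - \left(- \frac{6}{5} - \frac{i \sqrt{10}}{3}\right) \left(- \frac{1}{5} - \frac{i \sqrt{10}}{3}\right)$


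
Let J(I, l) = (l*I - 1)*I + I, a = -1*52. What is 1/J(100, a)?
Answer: -1/520000 ≈ -1.9231e-6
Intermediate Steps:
a = -52
J(I, l) = I + I*(-1 + I*l) (J(I, l) = (I*l - 1)*I + I = (-1 + I*l)*I + I = I*(-1 + I*l) + I = I + I*(-1 + I*l))
1/J(100, a) = 1/(-52*100²) = 1/(-52*10000) = 1/(-520000) = -1/520000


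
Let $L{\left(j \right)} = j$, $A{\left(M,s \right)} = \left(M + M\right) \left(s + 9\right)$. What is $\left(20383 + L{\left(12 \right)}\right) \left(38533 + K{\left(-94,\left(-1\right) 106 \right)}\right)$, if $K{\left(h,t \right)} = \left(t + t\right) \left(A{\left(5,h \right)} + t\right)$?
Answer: $4919375975$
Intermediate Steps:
$A{\left(M,s \right)} = 2 M \left(9 + s\right)$
$K{\left(h,t \right)} = 2 t \left(90 + t + 10 h\right)$ ($K{\left(h,t \right)} = \left(t + t\right) \left(2 \cdot 5 \left(9 + h\right) + t\right) = 2 t \left(\left(90 + 10 h\right) + t\right) = 2 t \left(90 + t + 10 h\right)$)
$\left(20383 + L{\left(12 \right)}\right) \left(38533 + K{\left(-94,\left(-1\right) 106 \right)}\right) = \left(20383 + 12\right) \left(38533 + 2 \left(\left(-1\right) 106\right) \left(90 - 106 + 10 \left(-94\right)\right)\right) = 20395 \left(38533 + 2 \left(-106\right) \left(90 - 106 - 940\right)\right) = 20395 \left(38533 + 2 \left(-106\right) \left(-956\right)\right) = 20395 \left(38533 + 202672\right) = 20395 \cdot 241205 = 4919375975$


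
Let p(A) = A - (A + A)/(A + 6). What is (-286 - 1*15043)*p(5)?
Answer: -689805/11 ≈ -62710.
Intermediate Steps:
p(A) = A - 2*A/(6 + A)
(-286 - 1*15043)*p(5) = (-286 - 1*15043)*(5*(4 + 5)/(6 + 5)) = (-286 - 15043)*(5*9/11) = -76645*9/11 = -15329*45/11 = -689805/11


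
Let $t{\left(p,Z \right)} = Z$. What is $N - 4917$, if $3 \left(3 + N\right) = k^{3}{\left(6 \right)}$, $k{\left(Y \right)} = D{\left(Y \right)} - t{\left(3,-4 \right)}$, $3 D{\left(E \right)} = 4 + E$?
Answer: $- \frac{387872}{81} \approx -4788.5$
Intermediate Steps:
$D{\left(E \right)} = \frac{4}{3} + \frac{E}{3}$ ($D{\left(E \right)} = \frac{4 + E}{3} = \frac{4}{3} + \frac{E}{3}$)
$k{\left(Y \right)} = \frac{16}{3} + \frac{Y}{3}$ ($k{\left(Y \right)} = \left(\frac{4}{3} + \frac{Y}{3}\right) - -4 = \left(\frac{4}{3} + \frac{Y}{3}\right) + 4 = \frac{16}{3} + \frac{Y}{3}$)
$N = \frac{10405}{81}$ ($N = -3 + \frac{\left(\frac{16}{3} + \frac{1}{3} \cdot 6\right)^{3}}{3} = -3 + \frac{\left(\frac{16}{3} + 2\right)^{3}}{3} = -3 + \frac{\left(\frac{22}{3}\right)^{3}}{3} = -3 + \frac{1}{3} \cdot \frac{10648}{27} = -3 + \frac{10648}{81} = \frac{10405}{81} \approx 128.46$)
$N - 4917 = \frac{10405}{81} - 4917 = - \frac{387872}{81}$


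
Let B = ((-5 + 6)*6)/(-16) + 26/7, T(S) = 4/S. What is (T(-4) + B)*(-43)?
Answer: -5633/56 ≈ -100.59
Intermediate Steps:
B = 187/56 (B = (1*6)*(-1/16) + 26*(⅐) = 6*(-1/16) + 26/7 = -3/8 + 26/7 = 187/56 ≈ 3.3393)
(T(-4) + B)*(-43) = (4/(-4) + 187/56)*(-43) = (4*(-¼) + 187/56)*(-43) = (-1 + 187/56)*(-43) = (131/56)*(-43) = -5633/56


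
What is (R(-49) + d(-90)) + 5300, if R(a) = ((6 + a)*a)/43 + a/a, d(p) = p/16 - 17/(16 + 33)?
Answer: 2094859/392 ≈ 5344.0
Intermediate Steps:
d(p) = -17/49 + p/16 (d(p) = p*(1/16) - 17/49 = p/16 - 17*1/49 = p/16 - 17/49 = -17/49 + p/16)
R(a) = 1 + a*(6 + a)/43 (R(a) = (a*(6 + a))*(1/43) + 1 = a*(6 + a)/43 + 1 = 1 + a*(6 + a)/43)
(R(-49) + d(-90)) + 5300 = ((1 + (1/43)*(-49)**2 + (6/43)*(-49)) + (-17/49 + (1/16)*(-90))) + 5300 = ((1 + (1/43)*2401 - 294/43) + (-17/49 - 45/8)) + 5300 = ((1 + 2401/43 - 294/43) - 2341/392) + 5300 = (50 - 2341/392) + 5300 = 17259/392 + 5300 = 2094859/392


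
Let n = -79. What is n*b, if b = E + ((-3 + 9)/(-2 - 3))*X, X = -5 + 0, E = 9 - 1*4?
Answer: -869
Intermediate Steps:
E = 5 (E = 9 - 4 = 5)
X = -5
b = 11 (b = 5 + ((-3 + 9)/(-2 - 3))*(-5) = 5 + (6/(-5))*(-5) = 5 + (6*(-⅕))*(-5) = 5 - 6/5*(-5) = 5 + 6 = 11)
n*b = -79*11 = -869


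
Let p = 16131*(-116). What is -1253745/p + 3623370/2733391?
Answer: 3402336916605/1704903435212 ≈ 1.9956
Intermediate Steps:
p = -1871196
-1253745/p + 3623370/2733391 = -1253745/(-1871196) + 3623370/2733391 = -1253745*(-1/1871196) + 3623370*(1/2733391) = 417915/623732 + 3623370/2733391 = 3402336916605/1704903435212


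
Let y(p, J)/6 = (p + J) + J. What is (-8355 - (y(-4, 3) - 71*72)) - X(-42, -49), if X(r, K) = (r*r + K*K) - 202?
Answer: -7218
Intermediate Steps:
y(p, J) = 6*p + 12*J (y(p, J) = 6*((p + J) + J) = 6*((J + p) + J) = 6*(p + 2*J) = 6*p + 12*J)
X(r, K) = -202 + K**2 + r**2 (X(r, K) = (r**2 + K**2) - 202 = (K**2 + r**2) - 202 = -202 + K**2 + r**2)
(-8355 - (y(-4, 3) - 71*72)) - X(-42, -49) = (-8355 - ((6*(-4) + 12*3) - 71*72)) - (-202 + (-49)**2 + (-42)**2) = (-8355 - ((-24 + 36) - 5112)) - (-202 + 2401 + 1764) = (-8355 - (12 - 5112)) - 1*3963 = (-8355 - 1*(-5100)) - 3963 = (-8355 + 5100) - 3963 = -3255 - 3963 = -7218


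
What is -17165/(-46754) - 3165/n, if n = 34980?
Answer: 15081843/54515164 ≈ 0.27665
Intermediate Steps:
-17165/(-46754) - 3165/n = -17165/(-46754) - 3165/34980 = -17165*(-1/46754) - 3165*1/34980 = 17165/46754 - 211/2332 = 15081843/54515164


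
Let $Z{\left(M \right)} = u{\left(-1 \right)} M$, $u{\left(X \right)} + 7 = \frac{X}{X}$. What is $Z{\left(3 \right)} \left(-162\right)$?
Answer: $2916$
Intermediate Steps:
$u{\left(X \right)} = -6$ ($u{\left(X \right)} = -7 + \frac{X}{X} = -7 + 1 = -6$)
$Z{\left(M \right)} = - 6 M$
$Z{\left(3 \right)} \left(-162\right) = \left(-6\right) 3 \left(-162\right) = \left(-18\right) \left(-162\right) = 2916$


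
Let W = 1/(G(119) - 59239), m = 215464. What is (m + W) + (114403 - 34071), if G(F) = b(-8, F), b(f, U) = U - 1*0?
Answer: 17487459519/59120 ≈ 2.9580e+5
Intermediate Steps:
b(f, U) = U (b(f, U) = U + 0 = U)
G(F) = F
W = -1/59120 (W = 1/(119 - 59239) = 1/(-59120) = -1/59120 ≈ -1.6915e-5)
(m + W) + (114403 - 34071) = (215464 - 1/59120) + (114403 - 34071) = 12738231679/59120 + 80332 = 17487459519/59120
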